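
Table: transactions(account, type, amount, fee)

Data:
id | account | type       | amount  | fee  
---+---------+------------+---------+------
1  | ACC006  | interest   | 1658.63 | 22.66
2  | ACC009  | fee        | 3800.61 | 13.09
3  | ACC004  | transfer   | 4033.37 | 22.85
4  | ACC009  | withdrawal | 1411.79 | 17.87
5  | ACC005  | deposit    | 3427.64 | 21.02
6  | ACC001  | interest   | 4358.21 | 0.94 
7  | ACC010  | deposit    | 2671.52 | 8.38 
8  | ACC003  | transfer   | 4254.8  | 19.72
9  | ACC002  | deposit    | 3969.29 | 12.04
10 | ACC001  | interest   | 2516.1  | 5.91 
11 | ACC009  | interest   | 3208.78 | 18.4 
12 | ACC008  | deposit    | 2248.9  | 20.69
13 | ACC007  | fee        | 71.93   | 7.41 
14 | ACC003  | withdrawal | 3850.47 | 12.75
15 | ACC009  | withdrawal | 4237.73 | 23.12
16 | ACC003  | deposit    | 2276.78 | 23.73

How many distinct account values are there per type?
SELECT type, COUNT(DISTINCT account)
FROM transactions
GROUP BY type

Result:
  deposit: 5 distinct
  fee: 2 distinct
  interest: 3 distinct
  transfer: 2 distinct
  withdrawal: 2 distinct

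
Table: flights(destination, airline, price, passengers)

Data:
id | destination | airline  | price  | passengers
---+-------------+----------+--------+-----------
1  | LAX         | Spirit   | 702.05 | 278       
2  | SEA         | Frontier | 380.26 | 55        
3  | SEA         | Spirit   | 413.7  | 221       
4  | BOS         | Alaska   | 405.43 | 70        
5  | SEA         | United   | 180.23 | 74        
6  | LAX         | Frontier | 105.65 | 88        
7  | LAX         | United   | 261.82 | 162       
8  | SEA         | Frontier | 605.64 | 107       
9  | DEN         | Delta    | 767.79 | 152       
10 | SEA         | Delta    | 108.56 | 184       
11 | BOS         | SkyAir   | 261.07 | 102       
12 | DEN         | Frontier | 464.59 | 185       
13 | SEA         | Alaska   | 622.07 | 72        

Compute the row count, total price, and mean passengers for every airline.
SELECT airline,
       COUNT(*) as cnt,
       SUM(price) as total_price,
       AVG(passengers) as avg_passengers
FROM flights
GROUP BY airline

Result:
  Alaska: 2 records, 1027.50 total price, 71.00 avg passengers
  Delta: 2 records, 876.35 total price, 168.00 avg passengers
  Frontier: 4 records, 1556.14 total price, 108.75 avg passengers
  SkyAir: 1 records, 261.07 total price, 102.00 avg passengers
  Spirit: 2 records, 1115.75 total price, 249.50 avg passengers
  United: 2 records, 442.05 total price, 118.00 avg passengers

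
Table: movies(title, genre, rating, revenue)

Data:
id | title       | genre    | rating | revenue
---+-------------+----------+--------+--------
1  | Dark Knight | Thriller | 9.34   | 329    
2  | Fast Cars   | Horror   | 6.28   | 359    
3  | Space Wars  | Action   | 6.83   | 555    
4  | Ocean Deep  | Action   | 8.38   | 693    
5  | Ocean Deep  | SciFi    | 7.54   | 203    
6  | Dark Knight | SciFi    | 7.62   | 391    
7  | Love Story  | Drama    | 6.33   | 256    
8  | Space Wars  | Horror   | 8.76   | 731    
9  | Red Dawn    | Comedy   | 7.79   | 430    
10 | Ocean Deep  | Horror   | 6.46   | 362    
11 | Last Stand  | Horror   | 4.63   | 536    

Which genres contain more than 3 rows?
SELECT genre, COUNT(*) as cnt
FROM movies
GROUP BY genre
HAVING COUNT(*) > 3

Result:
  Horror: 4

Note: HAVING filters groups after aggregation, WHERE filters rows before.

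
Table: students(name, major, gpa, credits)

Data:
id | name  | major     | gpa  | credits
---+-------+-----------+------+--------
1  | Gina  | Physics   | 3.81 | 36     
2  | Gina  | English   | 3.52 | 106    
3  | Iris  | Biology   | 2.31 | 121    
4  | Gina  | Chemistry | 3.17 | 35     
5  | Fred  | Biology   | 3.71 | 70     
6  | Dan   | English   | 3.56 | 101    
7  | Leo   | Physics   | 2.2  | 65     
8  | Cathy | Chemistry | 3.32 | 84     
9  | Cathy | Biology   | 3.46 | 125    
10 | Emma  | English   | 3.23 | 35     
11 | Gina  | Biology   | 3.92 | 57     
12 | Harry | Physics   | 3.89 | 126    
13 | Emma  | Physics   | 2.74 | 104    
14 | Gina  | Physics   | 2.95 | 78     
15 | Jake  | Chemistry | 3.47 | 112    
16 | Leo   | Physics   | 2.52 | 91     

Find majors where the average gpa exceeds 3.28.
SELECT major, AVG(gpa)
FROM students
GROUP BY major
HAVING AVG(gpa) > 3.28

Result:
  Biology: avg=3.35
  Chemistry: avg=3.32
  English: avg=3.44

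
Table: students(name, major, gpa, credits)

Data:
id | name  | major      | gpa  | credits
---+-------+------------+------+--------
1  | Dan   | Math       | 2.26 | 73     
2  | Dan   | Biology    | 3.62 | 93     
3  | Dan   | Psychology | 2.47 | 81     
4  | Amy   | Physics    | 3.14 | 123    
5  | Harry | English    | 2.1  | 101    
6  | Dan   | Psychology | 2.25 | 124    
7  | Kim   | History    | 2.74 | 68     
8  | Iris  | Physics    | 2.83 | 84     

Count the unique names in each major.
SELECT major, COUNT(DISTINCT name)
FROM students
GROUP BY major

Result:
  Biology: 1 distinct
  English: 1 distinct
  History: 1 distinct
  Math: 1 distinct
  Physics: 2 distinct
  Psychology: 1 distinct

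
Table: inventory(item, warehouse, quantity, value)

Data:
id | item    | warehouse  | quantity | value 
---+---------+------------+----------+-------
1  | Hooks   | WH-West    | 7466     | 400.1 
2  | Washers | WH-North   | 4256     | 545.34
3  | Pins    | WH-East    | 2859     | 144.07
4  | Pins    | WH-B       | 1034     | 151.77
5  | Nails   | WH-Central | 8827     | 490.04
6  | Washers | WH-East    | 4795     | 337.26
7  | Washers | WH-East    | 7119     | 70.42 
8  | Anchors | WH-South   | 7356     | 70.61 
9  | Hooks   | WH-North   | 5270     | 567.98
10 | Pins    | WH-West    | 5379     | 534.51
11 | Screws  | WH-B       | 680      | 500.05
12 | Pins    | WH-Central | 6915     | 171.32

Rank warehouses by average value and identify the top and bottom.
SELECT warehouse, AVG(value)
FROM inventory
GROUP BY warehouse
ORDER BY AVG(value)

All groups:
  WH-South: 70.61
  WH-East: 183.92
  WH-B: 325.91
  WH-Central: 330.68
  WH-West: 467.31
  WH-North: 556.66

Highest: WH-North (556.66)
Lowest: WH-South (70.61)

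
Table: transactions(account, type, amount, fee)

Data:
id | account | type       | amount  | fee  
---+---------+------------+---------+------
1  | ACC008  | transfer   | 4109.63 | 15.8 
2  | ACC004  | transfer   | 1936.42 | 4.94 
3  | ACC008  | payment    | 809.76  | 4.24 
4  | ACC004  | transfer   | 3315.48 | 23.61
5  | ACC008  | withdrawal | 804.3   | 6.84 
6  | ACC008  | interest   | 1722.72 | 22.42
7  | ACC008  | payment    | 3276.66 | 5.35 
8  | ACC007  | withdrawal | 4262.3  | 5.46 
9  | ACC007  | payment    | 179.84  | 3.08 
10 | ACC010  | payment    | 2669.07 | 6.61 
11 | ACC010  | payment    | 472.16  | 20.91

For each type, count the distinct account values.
SELECT type, COUNT(DISTINCT account)
FROM transactions
GROUP BY type

Result:
  interest: 1 distinct
  payment: 3 distinct
  transfer: 2 distinct
  withdrawal: 2 distinct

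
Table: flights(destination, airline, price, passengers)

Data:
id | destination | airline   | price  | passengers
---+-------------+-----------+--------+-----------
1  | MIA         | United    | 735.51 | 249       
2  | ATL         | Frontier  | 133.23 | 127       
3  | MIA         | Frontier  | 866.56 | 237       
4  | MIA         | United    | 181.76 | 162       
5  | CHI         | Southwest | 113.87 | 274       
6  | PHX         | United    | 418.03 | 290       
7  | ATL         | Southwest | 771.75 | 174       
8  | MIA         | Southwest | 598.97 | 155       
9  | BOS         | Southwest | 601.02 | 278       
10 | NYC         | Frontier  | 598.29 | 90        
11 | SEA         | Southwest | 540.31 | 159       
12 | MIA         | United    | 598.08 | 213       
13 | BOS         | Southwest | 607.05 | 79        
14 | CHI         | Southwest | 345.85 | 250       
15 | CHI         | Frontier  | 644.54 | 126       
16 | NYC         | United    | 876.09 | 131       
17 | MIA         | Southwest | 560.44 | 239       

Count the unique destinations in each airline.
SELECT airline, COUNT(DISTINCT destination)
FROM flights
GROUP BY airline

Result:
  Frontier: 4 distinct
  Southwest: 5 distinct
  United: 3 distinct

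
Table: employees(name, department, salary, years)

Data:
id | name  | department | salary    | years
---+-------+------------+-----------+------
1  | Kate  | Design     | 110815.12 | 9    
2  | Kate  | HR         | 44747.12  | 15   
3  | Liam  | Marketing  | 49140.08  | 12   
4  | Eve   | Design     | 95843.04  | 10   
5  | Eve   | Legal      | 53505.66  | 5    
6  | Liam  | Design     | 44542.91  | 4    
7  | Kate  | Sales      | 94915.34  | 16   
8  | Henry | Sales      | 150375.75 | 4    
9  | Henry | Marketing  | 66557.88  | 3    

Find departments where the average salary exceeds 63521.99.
SELECT department, AVG(salary)
FROM employees
GROUP BY department
HAVING AVG(salary) > 63521.99

Result:
  Design: avg=83733.69
  Sales: avg=122645.55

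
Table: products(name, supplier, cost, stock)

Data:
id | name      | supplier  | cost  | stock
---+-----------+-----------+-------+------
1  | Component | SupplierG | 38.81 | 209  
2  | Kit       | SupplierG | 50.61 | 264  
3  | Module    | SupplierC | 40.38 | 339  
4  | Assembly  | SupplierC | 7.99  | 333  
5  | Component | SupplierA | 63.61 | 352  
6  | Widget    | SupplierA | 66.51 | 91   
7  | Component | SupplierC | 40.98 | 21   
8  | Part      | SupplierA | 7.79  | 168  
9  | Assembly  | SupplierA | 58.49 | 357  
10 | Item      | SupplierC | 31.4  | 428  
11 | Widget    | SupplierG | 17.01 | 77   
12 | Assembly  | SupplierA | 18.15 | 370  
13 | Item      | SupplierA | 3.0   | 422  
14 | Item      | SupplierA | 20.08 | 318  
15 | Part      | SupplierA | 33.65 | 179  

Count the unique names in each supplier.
SELECT supplier, COUNT(DISTINCT name)
FROM products
GROUP BY supplier

Result:
  SupplierA: 5 distinct
  SupplierC: 4 distinct
  SupplierG: 3 distinct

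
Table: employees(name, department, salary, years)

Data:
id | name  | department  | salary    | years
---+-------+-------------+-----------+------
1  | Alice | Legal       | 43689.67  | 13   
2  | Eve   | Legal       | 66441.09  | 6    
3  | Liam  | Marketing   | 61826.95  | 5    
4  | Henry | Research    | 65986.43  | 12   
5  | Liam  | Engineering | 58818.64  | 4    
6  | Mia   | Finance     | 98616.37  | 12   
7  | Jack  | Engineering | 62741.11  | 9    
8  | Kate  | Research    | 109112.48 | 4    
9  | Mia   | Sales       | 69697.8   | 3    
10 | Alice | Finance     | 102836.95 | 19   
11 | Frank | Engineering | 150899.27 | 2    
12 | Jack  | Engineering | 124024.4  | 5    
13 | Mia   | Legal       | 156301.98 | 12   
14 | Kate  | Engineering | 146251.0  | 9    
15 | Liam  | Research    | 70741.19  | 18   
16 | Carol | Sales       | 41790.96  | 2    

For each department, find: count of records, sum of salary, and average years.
SELECT department,
       COUNT(*) as cnt,
       SUM(salary) as total_salary,
       AVG(years) as avg_years
FROM employees
GROUP BY department

Result:
  Engineering: 5 records, 542734.42 total salary, 5.80 avg years
  Finance: 2 records, 201453.32 total salary, 15.50 avg years
  Legal: 3 records, 266432.74 total salary, 10.33 avg years
  Marketing: 1 records, 61826.95 total salary, 5.00 avg years
  Research: 3 records, 245840.10 total salary, 11.33 avg years
  Sales: 2 records, 111488.76 total salary, 2.50 avg years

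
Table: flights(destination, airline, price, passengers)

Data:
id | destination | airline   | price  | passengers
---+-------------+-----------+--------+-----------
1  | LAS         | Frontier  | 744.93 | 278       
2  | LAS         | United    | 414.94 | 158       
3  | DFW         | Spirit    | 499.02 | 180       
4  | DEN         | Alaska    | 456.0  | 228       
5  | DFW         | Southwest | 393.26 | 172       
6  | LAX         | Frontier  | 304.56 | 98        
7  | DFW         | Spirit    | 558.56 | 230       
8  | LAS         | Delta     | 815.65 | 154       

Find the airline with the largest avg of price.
SELECT airline, AVG(price) as val
FROM flights
GROUP BY airline
ORDER BY val DESC
LIMIT 1

Result: Delta with avg(price) = 815.65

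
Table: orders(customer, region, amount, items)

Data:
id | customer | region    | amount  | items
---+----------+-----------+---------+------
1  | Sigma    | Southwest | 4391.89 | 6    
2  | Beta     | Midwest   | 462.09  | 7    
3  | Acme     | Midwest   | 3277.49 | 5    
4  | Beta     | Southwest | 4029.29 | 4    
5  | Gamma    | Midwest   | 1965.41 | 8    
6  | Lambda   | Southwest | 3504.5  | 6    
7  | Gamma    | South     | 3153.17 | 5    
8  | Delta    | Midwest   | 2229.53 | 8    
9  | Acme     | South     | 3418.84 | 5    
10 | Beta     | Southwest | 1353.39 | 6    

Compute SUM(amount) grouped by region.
SELECT region, SUM(amount) as result
FROM orders
GROUP BY region

Result:
  Midwest: 7934.52
  South: 6572.01
  Southwest: 13279.07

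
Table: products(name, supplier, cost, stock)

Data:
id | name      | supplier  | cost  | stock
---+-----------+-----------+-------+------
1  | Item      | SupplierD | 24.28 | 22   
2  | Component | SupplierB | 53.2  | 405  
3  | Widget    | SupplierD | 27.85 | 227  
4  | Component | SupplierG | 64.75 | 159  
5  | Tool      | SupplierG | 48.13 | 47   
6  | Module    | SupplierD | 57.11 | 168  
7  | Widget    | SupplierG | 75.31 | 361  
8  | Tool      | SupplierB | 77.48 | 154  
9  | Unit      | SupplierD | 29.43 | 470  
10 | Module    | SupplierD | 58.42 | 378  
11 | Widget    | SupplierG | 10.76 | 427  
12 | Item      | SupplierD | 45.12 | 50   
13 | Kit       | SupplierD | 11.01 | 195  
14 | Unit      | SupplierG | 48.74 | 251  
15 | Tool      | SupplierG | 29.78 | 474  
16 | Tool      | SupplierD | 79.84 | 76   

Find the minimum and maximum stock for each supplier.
SELECT supplier, MIN(stock), MAX(stock)
FROM products
GROUP BY supplier

Result:
  SupplierB: min=154, max=405
  SupplierD: min=22, max=470
  SupplierG: min=47, max=474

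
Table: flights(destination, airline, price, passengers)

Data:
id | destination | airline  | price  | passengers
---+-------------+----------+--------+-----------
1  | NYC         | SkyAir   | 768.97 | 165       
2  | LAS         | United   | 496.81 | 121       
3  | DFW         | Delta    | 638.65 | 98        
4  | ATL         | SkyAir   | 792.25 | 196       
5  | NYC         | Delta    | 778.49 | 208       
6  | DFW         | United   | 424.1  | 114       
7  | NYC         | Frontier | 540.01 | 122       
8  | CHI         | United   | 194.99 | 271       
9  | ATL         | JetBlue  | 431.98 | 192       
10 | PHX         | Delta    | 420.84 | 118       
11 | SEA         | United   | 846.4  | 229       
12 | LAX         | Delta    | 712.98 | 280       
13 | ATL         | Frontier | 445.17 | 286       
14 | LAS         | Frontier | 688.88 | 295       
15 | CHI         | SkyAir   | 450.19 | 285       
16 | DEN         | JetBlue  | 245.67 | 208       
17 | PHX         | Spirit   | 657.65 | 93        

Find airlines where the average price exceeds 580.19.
SELECT airline, AVG(price)
FROM flights
GROUP BY airline
HAVING AVG(price) > 580.19

Result:
  Delta: avg=637.74
  SkyAir: avg=670.47
  Spirit: avg=657.65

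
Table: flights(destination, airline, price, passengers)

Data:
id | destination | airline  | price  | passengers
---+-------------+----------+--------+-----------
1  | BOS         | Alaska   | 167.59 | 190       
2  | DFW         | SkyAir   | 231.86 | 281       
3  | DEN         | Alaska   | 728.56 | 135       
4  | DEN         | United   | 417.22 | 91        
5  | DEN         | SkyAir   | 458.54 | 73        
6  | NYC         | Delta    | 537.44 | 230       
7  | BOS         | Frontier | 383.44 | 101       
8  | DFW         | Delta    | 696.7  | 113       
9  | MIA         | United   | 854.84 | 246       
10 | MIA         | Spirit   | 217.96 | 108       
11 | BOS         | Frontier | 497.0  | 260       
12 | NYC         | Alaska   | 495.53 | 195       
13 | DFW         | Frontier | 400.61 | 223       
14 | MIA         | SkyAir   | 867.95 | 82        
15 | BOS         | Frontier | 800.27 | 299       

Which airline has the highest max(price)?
SELECT airline, MAX(price) as val
FROM flights
GROUP BY airline
ORDER BY val DESC
LIMIT 1

Result: SkyAir with max(price) = 867.95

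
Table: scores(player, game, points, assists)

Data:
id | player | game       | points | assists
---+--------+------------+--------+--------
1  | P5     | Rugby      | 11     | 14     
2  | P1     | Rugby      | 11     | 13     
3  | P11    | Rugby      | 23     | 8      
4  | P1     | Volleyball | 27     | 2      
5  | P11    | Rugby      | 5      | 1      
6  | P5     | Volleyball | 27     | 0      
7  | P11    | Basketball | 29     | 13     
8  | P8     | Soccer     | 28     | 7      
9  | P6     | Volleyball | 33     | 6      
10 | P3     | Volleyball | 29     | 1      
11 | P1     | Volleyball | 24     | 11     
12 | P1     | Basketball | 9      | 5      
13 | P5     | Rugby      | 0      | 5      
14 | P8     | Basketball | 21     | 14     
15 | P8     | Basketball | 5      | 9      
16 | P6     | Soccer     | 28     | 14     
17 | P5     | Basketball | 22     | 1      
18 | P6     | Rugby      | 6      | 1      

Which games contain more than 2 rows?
SELECT game, COUNT(*) as cnt
FROM scores
GROUP BY game
HAVING COUNT(*) > 2

Result:
  Basketball: 5
  Rugby: 6
  Volleyball: 5

Note: HAVING filters groups after aggregation, WHERE filters rows before.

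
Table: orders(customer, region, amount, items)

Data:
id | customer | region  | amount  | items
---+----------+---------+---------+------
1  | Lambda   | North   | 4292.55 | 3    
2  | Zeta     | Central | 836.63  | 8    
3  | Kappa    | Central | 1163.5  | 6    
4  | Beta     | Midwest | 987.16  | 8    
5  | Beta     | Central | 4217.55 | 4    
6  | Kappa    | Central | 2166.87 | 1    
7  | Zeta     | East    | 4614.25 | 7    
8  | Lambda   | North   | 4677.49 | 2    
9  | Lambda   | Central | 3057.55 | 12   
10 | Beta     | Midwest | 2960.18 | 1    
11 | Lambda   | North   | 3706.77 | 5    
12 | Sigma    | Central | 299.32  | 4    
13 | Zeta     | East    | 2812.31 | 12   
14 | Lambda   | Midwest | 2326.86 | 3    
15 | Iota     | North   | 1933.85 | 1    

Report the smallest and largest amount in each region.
SELECT region, MIN(amount), MAX(amount)
FROM orders
GROUP BY region

Result:
  Central: min=299.32, max=4217.55
  East: min=2812.31, max=4614.25
  Midwest: min=987.16, max=2960.18
  North: min=1933.85, max=4677.49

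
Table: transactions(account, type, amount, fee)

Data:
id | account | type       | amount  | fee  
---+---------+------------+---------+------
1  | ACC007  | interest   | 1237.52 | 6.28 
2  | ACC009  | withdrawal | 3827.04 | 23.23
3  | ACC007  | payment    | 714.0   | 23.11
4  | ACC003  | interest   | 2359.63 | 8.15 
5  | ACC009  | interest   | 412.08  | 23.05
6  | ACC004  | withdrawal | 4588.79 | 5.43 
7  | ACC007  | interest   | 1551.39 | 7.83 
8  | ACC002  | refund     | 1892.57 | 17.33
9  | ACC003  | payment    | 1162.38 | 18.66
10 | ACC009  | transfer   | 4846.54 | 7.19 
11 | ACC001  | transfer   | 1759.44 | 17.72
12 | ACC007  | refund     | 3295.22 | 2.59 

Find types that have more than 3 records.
SELECT type, COUNT(*) as cnt
FROM transactions
GROUP BY type
HAVING COUNT(*) > 3

Result:
  interest: 4

Note: HAVING filters groups after aggregation, WHERE filters rows before.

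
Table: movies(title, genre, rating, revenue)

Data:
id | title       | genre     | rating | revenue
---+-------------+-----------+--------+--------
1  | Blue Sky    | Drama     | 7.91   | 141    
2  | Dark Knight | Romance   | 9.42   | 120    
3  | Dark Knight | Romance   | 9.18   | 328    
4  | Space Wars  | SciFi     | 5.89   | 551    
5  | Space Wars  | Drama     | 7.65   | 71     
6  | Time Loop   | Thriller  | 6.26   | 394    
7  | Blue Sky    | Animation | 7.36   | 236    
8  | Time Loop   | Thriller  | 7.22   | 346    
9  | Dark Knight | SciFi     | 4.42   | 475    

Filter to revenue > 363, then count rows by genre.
SELECT genre, COUNT(*)
FROM movies
WHERE revenue > 363
GROUP BY genre

Note: WHERE filters rows before grouping.

Result:
  SciFi: 2
  Thriller: 1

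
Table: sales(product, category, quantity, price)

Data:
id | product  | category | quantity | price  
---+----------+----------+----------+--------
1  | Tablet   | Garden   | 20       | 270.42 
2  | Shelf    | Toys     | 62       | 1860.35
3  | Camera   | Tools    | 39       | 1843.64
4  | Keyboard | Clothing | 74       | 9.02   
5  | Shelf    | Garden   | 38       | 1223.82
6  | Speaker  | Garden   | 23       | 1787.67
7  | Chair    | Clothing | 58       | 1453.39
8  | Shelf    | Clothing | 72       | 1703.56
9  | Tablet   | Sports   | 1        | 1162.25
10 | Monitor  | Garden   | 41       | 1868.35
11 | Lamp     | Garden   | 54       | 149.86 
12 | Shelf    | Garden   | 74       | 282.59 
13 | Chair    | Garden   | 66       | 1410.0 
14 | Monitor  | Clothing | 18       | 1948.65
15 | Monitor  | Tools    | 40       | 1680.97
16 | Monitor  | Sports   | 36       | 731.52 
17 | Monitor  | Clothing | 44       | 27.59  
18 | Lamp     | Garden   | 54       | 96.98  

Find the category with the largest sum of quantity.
SELECT category, SUM(quantity) as val
FROM sales
GROUP BY category
ORDER BY val DESC
LIMIT 1

Result: Garden with sum(quantity) = 370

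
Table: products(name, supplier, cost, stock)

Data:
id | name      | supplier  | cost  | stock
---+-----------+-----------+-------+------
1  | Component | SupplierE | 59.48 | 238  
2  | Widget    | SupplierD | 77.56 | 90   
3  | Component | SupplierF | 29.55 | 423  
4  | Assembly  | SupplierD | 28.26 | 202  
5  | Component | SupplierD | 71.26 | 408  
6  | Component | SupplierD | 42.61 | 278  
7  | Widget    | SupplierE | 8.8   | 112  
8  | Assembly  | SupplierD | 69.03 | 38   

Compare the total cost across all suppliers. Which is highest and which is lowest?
SELECT supplier, SUM(cost)
FROM products
GROUP BY supplier
ORDER BY SUM(cost)

All groups:
  SupplierF: 29.55
  SupplierE: 68.28
  SupplierD: 288.72

Highest: SupplierD (288.72)
Lowest: SupplierF (29.55)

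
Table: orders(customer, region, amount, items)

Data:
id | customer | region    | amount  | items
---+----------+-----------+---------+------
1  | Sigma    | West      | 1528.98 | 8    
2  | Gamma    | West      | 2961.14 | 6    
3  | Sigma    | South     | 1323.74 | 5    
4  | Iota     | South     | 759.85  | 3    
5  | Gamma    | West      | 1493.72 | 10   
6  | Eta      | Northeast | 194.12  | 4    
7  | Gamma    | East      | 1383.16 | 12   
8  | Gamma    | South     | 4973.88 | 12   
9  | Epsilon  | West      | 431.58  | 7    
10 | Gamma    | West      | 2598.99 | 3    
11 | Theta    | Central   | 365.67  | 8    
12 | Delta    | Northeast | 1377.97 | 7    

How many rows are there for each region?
SELECT region, COUNT(*) as count
FROM orders
GROUP BY region

Result:
  Central: 1
  East: 1
  Northeast: 2
  South: 3
  West: 5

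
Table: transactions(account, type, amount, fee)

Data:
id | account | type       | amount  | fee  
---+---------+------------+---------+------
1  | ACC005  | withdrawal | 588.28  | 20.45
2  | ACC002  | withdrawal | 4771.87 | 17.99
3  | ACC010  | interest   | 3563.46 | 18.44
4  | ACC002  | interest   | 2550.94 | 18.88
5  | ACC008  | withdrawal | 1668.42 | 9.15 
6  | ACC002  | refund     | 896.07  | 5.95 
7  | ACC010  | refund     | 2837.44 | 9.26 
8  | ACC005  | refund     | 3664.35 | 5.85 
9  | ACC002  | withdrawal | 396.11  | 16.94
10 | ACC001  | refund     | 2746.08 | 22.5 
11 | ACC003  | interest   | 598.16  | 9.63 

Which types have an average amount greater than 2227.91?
SELECT type, AVG(amount)
FROM transactions
GROUP BY type
HAVING AVG(amount) > 2227.91

Result:
  interest: avg=2237.52
  refund: avg=2535.99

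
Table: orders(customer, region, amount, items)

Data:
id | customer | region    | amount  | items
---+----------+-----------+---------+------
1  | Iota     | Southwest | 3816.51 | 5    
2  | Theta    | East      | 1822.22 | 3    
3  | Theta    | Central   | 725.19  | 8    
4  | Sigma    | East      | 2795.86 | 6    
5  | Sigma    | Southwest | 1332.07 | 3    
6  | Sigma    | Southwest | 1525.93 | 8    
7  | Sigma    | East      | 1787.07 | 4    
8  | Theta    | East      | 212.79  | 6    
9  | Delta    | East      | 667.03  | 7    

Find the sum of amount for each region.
SELECT region, SUM(amount) as result
FROM orders
GROUP BY region

Result:
  Central: 725.19
  East: 7284.97
  Southwest: 6674.51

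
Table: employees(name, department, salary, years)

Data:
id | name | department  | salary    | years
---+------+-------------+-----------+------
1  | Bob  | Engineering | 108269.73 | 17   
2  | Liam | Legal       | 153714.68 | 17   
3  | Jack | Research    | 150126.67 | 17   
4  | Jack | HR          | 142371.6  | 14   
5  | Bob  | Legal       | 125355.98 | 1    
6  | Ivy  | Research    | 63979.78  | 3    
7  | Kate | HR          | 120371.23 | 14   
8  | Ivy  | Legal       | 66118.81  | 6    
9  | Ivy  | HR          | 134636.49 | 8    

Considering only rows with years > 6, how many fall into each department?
SELECT department, COUNT(*)
FROM employees
WHERE years > 6
GROUP BY department

Note: WHERE filters rows before grouping.

Result:
  Engineering: 1
  HR: 3
  Legal: 1
  Research: 1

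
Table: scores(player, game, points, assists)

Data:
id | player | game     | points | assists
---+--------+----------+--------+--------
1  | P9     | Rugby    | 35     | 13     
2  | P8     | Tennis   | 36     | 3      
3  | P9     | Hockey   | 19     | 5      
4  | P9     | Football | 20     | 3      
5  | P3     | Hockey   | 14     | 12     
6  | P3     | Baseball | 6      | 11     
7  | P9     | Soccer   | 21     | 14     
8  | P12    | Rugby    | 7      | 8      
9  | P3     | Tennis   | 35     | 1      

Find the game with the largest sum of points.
SELECT game, SUM(points) as val
FROM scores
GROUP BY game
ORDER BY val DESC
LIMIT 1

Result: Tennis with sum(points) = 71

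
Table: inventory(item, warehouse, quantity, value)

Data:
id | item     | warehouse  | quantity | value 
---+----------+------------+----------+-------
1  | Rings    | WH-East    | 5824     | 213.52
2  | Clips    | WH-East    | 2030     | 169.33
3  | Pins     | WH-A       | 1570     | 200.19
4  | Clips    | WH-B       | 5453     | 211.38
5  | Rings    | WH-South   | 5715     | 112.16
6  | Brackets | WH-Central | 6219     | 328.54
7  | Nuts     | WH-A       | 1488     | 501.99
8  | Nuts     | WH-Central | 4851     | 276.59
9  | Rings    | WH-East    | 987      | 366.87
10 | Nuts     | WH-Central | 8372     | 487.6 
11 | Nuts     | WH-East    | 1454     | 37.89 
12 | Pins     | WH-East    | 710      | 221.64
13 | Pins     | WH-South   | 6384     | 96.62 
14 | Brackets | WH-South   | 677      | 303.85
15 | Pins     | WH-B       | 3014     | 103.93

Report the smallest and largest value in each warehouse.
SELECT warehouse, MIN(value), MAX(value)
FROM inventory
GROUP BY warehouse

Result:
  WH-A: min=200.19, max=501.99
  WH-B: min=103.93, max=211.38
  WH-Central: min=276.59, max=487.60
  WH-East: min=37.89, max=366.87
  WH-South: min=96.62, max=303.85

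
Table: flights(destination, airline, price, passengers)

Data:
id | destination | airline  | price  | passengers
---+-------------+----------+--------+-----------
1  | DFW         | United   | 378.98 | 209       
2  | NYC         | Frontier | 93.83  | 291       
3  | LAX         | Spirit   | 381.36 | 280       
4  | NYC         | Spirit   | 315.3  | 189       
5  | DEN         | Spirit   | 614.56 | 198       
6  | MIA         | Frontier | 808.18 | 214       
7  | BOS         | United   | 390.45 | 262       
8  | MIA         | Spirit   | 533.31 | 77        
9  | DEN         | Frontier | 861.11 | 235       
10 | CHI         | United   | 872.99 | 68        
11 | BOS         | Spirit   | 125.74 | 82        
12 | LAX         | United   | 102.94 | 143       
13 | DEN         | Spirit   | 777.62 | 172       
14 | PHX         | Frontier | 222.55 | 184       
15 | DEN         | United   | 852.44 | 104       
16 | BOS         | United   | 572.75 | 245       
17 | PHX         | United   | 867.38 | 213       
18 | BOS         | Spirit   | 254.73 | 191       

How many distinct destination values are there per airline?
SELECT airline, COUNT(DISTINCT destination)
FROM flights
GROUP BY airline

Result:
  Frontier: 4 distinct
  Spirit: 5 distinct
  United: 6 distinct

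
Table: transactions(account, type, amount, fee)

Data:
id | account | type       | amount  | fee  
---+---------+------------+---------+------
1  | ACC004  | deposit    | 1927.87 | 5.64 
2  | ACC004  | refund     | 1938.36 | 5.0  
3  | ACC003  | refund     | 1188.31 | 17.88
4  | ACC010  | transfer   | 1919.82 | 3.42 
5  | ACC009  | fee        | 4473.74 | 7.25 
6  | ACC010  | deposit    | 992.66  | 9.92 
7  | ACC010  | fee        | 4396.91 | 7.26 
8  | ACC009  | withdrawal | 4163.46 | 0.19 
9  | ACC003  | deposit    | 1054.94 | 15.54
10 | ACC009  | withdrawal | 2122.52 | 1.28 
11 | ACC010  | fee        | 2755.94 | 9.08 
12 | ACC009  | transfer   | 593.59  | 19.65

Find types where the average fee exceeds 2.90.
SELECT type, AVG(fee)
FROM transactions
GROUP BY type
HAVING AVG(fee) > 2.90

Result:
  deposit: avg=10.37
  fee: avg=7.86
  refund: avg=11.44
  transfer: avg=11.54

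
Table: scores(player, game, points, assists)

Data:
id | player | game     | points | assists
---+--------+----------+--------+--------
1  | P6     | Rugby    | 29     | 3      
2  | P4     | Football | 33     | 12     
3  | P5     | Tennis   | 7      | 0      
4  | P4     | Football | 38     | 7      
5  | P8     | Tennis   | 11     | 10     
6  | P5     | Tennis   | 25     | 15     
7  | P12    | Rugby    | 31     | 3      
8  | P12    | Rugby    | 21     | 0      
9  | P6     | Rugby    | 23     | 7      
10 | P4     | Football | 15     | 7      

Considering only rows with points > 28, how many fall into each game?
SELECT game, COUNT(*)
FROM scores
WHERE points > 28
GROUP BY game

Note: WHERE filters rows before grouping.

Result:
  Football: 2
  Rugby: 2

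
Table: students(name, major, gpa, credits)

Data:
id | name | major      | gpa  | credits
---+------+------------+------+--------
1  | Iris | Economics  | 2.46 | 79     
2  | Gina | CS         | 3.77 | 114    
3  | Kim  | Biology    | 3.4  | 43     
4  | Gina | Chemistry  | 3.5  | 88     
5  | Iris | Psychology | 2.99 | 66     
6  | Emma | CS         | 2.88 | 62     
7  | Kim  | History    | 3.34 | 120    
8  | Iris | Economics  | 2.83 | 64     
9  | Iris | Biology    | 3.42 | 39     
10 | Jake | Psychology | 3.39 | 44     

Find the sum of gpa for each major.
SELECT major, SUM(gpa) as result
FROM students
GROUP BY major

Result:
  Biology: 6.82
  CS: 6.65
  Chemistry: 3.50
  Economics: 5.29
  History: 3.34
  Psychology: 6.38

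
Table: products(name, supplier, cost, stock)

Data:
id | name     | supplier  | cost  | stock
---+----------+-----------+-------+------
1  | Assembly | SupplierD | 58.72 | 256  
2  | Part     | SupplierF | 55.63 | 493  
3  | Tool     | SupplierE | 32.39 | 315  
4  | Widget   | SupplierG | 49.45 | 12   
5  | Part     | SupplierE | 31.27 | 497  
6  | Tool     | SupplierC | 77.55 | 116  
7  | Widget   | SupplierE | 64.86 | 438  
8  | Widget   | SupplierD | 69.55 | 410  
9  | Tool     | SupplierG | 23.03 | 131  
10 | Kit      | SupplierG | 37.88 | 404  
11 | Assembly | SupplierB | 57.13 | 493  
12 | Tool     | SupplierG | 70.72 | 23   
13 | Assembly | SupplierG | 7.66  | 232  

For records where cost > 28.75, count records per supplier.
SELECT supplier, COUNT(*)
FROM products
WHERE cost > 28.75
GROUP BY supplier

Note: WHERE filters rows before grouping.

Result:
  SupplierB: 1
  SupplierC: 1
  SupplierD: 2
  SupplierE: 3
  SupplierF: 1
  SupplierG: 3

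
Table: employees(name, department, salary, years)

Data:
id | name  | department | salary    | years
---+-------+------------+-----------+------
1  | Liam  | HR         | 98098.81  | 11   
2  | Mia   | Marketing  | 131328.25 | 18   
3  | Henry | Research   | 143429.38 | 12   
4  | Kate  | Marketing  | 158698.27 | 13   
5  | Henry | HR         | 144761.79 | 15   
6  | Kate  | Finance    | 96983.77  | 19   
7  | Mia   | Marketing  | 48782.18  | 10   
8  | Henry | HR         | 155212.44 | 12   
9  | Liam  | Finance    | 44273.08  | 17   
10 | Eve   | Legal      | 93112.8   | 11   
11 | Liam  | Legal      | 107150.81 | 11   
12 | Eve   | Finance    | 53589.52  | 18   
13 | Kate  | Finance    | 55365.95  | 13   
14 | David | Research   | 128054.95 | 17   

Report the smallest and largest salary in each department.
SELECT department, MIN(salary), MAX(salary)
FROM employees
GROUP BY department

Result:
  Finance: min=44273.08, max=96983.77
  HR: min=98098.81, max=155212.44
  Legal: min=93112.80, max=107150.81
  Marketing: min=48782.18, max=158698.27
  Research: min=128054.95, max=143429.38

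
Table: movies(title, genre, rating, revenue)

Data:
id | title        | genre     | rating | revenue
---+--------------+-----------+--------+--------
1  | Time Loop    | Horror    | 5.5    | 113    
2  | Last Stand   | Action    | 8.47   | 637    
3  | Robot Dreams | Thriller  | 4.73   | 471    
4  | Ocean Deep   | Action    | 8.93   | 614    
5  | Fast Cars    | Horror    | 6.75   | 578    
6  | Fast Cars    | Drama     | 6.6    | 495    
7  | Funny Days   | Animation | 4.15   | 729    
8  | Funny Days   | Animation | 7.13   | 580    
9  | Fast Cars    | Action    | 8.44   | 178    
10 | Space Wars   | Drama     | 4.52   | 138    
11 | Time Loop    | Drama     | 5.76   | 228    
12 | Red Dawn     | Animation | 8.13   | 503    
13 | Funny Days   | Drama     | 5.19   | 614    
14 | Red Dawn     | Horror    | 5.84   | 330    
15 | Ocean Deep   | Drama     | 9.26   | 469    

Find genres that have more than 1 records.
SELECT genre, COUNT(*) as cnt
FROM movies
GROUP BY genre
HAVING COUNT(*) > 1

Result:
  Action: 3
  Animation: 3
  Drama: 5
  Horror: 3

Note: HAVING filters groups after aggregation, WHERE filters rows before.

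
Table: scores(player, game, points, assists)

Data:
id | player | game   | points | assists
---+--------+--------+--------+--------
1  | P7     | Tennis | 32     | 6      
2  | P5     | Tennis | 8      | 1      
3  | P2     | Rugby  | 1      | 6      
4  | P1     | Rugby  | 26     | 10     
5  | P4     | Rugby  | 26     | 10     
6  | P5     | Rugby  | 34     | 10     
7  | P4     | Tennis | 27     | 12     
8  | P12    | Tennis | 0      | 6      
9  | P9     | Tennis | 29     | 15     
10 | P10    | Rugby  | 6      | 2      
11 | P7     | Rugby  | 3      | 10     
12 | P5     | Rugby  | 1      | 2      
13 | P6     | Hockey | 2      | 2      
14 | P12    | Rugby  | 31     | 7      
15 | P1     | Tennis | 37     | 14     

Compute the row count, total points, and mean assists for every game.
SELECT game,
       COUNT(*) as cnt,
       SUM(points) as total_points,
       AVG(assists) as avg_assists
FROM scores
GROUP BY game

Result:
  Hockey: 1 records, 2 total points, 2.00 avg assists
  Rugby: 8 records, 128 total points, 7.13 avg assists
  Tennis: 6 records, 133 total points, 9.00 avg assists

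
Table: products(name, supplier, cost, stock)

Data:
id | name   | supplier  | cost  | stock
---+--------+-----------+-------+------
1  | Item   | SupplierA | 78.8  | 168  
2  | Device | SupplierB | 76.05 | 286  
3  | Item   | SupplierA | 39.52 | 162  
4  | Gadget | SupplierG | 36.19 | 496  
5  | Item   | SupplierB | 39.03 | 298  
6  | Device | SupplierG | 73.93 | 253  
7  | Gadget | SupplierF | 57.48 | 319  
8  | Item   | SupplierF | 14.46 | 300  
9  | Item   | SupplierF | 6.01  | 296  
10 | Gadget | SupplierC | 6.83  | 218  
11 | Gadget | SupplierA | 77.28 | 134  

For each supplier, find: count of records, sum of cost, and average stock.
SELECT supplier,
       COUNT(*) as cnt,
       SUM(cost) as total_cost,
       AVG(stock) as avg_stock
FROM products
GROUP BY supplier

Result:
  SupplierA: 3 records, 195.60 total cost, 154.67 avg stock
  SupplierB: 2 records, 115.08 total cost, 292.00 avg stock
  SupplierC: 1 records, 6.83 total cost, 218.00 avg stock
  SupplierF: 3 records, 77.95 total cost, 305.00 avg stock
  SupplierG: 2 records, 110.12 total cost, 374.50 avg stock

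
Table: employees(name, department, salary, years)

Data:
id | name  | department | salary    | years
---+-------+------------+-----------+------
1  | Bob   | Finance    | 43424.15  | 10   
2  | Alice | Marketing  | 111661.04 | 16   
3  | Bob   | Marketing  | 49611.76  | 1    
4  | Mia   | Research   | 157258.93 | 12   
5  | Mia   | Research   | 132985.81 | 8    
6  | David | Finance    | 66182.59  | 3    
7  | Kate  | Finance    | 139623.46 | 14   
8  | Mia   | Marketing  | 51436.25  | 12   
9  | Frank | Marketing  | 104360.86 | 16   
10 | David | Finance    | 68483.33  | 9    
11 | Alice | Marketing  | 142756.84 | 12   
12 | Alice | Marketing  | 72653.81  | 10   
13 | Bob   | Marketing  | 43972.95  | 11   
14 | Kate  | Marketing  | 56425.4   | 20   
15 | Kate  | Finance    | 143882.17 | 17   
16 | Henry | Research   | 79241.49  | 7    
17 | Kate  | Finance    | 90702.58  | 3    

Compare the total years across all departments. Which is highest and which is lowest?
SELECT department, SUM(years)
FROM employees
GROUP BY department
ORDER BY SUM(years)

All groups:
  Research: 27
  Finance: 56
  Marketing: 98

Highest: Marketing (98)
Lowest: Research (27)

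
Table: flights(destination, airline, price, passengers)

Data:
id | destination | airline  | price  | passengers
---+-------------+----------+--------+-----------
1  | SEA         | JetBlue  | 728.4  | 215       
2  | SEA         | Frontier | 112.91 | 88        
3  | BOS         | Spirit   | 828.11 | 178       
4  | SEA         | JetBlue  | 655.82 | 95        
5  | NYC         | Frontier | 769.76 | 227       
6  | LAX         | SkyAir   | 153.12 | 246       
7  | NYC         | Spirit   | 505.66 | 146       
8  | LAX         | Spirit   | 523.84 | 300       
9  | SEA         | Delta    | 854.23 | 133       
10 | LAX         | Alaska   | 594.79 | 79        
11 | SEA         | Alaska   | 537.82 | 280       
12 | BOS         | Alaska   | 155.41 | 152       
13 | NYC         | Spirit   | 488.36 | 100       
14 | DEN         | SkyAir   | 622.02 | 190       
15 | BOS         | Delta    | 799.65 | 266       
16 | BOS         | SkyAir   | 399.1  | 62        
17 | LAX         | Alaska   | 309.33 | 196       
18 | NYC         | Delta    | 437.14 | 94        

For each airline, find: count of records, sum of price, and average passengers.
SELECT airline,
       COUNT(*) as cnt,
       SUM(price) as total_price,
       AVG(passengers) as avg_passengers
FROM flights
GROUP BY airline

Result:
  Alaska: 4 records, 1597.35 total price, 176.75 avg passengers
  Delta: 3 records, 2091.02 total price, 164.33 avg passengers
  Frontier: 2 records, 882.67 total price, 157.50 avg passengers
  JetBlue: 2 records, 1384.22 total price, 155.00 avg passengers
  SkyAir: 3 records, 1174.24 total price, 166.00 avg passengers
  Spirit: 4 records, 2345.97 total price, 181.00 avg passengers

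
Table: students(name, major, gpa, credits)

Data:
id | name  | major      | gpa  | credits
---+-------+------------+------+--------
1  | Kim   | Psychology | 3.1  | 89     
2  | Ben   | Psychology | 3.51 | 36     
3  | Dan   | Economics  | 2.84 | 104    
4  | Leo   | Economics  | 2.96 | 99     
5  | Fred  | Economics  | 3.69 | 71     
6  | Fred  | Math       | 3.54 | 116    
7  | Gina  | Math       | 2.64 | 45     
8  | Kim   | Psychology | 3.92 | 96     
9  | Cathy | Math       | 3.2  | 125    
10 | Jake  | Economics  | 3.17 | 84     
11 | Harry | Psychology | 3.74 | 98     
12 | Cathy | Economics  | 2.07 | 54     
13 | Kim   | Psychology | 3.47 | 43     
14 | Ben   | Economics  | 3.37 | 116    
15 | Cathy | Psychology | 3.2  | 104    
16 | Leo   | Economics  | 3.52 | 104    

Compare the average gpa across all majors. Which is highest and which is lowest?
SELECT major, AVG(gpa)
FROM students
GROUP BY major
ORDER BY AVG(gpa)

All groups:
  Economics: 3.09
  Math: 3.13
  Psychology: 3.49

Highest: Psychology (3.49)
Lowest: Economics (3.09)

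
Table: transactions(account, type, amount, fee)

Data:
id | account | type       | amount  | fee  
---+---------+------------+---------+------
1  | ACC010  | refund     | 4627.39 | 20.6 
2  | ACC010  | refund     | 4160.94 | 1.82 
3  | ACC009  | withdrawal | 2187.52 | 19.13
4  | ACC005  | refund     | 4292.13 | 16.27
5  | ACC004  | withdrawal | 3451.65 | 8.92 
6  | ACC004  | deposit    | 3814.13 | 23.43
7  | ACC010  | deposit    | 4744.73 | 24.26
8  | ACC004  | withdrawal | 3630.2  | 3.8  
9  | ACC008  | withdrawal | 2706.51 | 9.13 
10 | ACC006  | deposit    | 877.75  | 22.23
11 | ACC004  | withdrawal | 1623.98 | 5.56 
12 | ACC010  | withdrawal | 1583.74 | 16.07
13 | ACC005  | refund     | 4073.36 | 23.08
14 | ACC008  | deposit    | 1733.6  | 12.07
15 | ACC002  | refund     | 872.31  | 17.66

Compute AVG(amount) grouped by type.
SELECT type, AVG(amount) as result
FROM transactions
GROUP BY type

Result:
  deposit: 2792.55
  refund: 3605.23
  withdrawal: 2530.60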